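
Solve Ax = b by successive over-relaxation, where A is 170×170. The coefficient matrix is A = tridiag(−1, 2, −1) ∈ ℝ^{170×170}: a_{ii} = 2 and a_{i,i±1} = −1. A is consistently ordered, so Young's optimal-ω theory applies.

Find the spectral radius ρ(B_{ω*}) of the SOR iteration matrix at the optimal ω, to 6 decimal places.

n=170: λ(B_J) = 1 − λ(A)/2 = cos(kπ/171); k=1 gives ρ_J = 0.999831.
√(1−ρ_J²) simplifies to sin(π/171) = 0.0183709.
ω* = 2/(1 + 0.0183709) = 2/1.0183709 = 1.963921.
ρ_SOR = ω* − 1 ≈ 0.963921.

ρ_SOR = 0.963921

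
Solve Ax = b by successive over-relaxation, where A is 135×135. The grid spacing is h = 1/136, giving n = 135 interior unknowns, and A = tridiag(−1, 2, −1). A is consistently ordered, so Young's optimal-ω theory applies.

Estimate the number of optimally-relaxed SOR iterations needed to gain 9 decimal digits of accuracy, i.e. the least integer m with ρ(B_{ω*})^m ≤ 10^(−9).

m = 449

½·tridiag(1,0,1) at n=135: λ_k = cos(kπ/136); max |λ| at k=1 ⇒ ρ_J = cos(π/136) ≈ 0.9997332.
√(1−ρ_J²) = |sin(π/136)| = 0.0230979
ω* = 2/(1+0.0230979) = 1.9548471
ρ_SOR = ω* − 1 = 1.9548471 − 1 = 0.9548471.
For 9 digits: m = 9·ln10 / (−ln 0.9548471) = 20.7233/0.0462041 = 448.516; round up → m = 449.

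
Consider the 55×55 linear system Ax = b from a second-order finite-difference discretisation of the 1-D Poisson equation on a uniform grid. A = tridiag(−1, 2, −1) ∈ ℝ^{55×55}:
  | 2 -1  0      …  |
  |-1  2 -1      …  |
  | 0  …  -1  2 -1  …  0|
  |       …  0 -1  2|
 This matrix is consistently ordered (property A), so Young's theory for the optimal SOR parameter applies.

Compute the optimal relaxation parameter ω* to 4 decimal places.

spectrum of D⁻¹(L+U) = {cos(kπ/56) : 1≤k≤55}; ρ_J = cos(π/56) = 0.9984.
root = sin(π/56) = 0.05607  (since 1−cos² = sin²).
ω* = 2/(1+0.05607) = 1.8938
Hence ρ(B_{ω*}) = 1.8938 − 1 = 0.8938.

ω* = 1.8938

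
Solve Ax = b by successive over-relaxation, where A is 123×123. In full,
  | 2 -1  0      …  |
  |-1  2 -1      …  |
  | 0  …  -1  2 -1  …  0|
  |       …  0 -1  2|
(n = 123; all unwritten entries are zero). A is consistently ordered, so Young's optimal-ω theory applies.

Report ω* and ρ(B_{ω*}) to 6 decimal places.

ρ_J = max_k |cos(kπ/124)| = cos(π/124) = 0.999679
√(1−ρ_J²) simplifies to sin(π/124) = 0.0253327.
Young: ω* = 2/(1+√(1−ρ_J²)) = 2/(1+0.0253327) = 2/1.0253327 = 1.950586.
ρ_SOR = ω* − 1 = 1.950586 − 1 = 0.950586.

ω* = 1.950586, ρ_SOR = 0.950586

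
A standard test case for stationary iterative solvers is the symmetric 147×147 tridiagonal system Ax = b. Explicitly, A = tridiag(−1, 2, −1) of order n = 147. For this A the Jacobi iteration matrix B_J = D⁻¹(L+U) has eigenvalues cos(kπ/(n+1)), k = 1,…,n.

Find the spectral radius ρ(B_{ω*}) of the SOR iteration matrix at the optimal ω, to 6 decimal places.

[ρ_J] n=147: ρ(B_J) = cos(π/(n+1)) = cos(π/148) = 0.999775.
root = sin(π/148) = 0.0212254  (since 1−cos² = sin²).
ω* = 2 / (1 + 0.0212254) = 2 / 1.0212254 ≈ 1.958432.
At ω = 1.958432 every |λ(B_ω)| = ω−1, so ρ_SOR = 0.958432.

ρ_SOR = 0.958432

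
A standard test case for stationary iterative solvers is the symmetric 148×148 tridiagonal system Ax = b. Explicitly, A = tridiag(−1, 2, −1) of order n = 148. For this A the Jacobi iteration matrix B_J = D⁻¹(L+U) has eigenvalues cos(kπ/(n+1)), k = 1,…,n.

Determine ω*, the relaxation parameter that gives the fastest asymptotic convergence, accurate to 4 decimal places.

With n=148, ρ(Jacobi) = cos(π/149) = 0.9998.
root = sin(π/149) = 0.02108  (since 1−cos² = sin²).
So ω* = 2/1.02108 = 1.9587 (Young).
ρ_SOR = ω* − 1 ≈ 0.9587.

ω* = 1.9587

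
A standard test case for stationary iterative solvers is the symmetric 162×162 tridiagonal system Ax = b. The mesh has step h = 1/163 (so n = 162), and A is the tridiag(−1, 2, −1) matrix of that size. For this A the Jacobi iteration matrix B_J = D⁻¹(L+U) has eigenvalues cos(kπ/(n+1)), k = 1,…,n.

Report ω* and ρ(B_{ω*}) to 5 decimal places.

ω* = 1.96218, ρ_SOR = 0.96218

n=162: λ(B_J) = 1 − λ(A)/2 = cos(kπ/163); k=1 gives ρ_J = 0.99981.
√(1−ρ_J²) simplifies to sin(π/163) = 0.019272.
[ω*] 2 ÷ (1 + 0.019272) = 2 ÷ 1.019272 = 1.96218.
ρ(B_{ω*}) = ω*−1 = 0.96218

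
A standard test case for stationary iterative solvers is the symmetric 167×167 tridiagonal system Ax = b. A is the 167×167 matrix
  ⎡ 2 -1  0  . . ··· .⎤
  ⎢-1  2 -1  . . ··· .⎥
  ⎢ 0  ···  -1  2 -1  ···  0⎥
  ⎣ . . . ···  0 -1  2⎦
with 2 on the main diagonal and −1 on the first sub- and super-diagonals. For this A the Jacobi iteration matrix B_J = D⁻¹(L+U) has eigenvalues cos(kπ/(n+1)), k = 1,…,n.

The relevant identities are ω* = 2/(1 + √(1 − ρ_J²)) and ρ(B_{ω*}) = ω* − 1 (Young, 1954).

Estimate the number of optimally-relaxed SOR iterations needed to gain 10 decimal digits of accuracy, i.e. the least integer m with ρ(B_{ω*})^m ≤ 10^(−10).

m = 616

spectrum of D⁻¹(L+U) = {cos(kπ/168) : 1≤k≤167}; ρ_J = cos(π/168) = 0.9998252.
root = sin(π/168) = 0.0186989  (since 1−cos² = sin²).
ω* = 2/(1+0.0186989) = 1.9632887
[ρ_SOR] ω* − 1 = 0.9632887.
Need (0.9632887)^m ≤ 10^(−10): m ≥ 10·ln10/|ln 0.9632887| = 23.0259/0.0374021 = 615.631 ⇒ m = 616.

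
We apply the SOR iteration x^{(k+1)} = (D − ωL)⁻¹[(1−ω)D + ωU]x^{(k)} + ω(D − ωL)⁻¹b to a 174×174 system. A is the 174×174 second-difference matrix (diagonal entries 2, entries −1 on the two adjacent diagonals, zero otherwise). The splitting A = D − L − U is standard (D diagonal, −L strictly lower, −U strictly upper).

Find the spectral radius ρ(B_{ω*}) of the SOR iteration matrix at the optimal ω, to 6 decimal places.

ρ_SOR = 0.964731

spectrum of D⁻¹(L+U) = {cos(kπ/175) : 1≤k≤174}; ρ_J = cos(π/175) = 0.999839.
√(1−ρ_J²) = |sin(π/175)| = 0.0179510
Then 2/(1+√(1−ρ_J²)) = 2/(1+0.0179510); ω* = 2/1.0179510 = 1.964731.
[ρ_SOR] ω* − 1 = 0.964731.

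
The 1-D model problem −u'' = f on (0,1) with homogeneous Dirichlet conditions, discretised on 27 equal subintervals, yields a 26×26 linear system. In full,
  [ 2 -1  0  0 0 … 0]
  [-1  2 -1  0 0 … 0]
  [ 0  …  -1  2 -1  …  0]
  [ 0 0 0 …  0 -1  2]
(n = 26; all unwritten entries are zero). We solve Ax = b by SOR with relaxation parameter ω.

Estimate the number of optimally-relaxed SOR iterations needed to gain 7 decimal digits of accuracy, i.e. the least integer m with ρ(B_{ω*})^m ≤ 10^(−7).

m = 70

B_J for the 26×26 system has eigenvalues cos(kπ/27); ρ_J = cos(π/27) = 0.9932384.
root = sin(π/27) = 0.1160929  (since 1−cos² = sin²).
So ω* = 2/1.1160929 = 1.7919655 (Young).
and ρ(B_{ω*}) = 1.7919655 − 1 = 0.7919655.
(0.7919655)^m ≤ 10^{−7}  ⇒  m·ln(0.7919655) ≤ −7·ln10  ⇒  m ≥ 69.106  ⇒  m = 70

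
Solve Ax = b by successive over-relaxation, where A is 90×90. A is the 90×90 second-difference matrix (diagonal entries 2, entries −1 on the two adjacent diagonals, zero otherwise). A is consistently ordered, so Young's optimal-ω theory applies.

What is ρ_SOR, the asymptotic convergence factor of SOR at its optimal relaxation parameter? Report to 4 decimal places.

[ρ_J] n=90: ρ(B_J) = cos(π/(n+1)) = cos(π/91) = 0.9994.
√(1−ρ_J²) simplifies to sin(π/91) = 0.03452.
Young: ω* = 2/(1+√(1−ρ_J²)) = 2/(1+0.03452) = 2/1.03452 = 1.9333.
ρ_SOR = ω* − 1 ≈ 0.9333.

ρ_SOR = 0.9333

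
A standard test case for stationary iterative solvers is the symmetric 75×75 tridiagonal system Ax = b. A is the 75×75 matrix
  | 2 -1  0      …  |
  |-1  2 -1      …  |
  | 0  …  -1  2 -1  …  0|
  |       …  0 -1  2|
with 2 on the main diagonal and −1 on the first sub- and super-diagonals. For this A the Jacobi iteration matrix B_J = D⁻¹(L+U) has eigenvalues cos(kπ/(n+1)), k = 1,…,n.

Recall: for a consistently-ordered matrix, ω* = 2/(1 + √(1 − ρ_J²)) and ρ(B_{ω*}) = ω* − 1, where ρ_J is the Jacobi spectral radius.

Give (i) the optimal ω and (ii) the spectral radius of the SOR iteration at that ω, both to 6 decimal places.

With n=75, ρ(Jacobi) = cos(π/76) = 0.999146.
√(1−ρ_J²) = |sin(π/76)| = 0.0413250
Then 2/(1+√(1−ρ_J²)) = 2/(1+0.0413250); ω* = 2/1.0413250 = 1.920630.
At ω = 1.920630 every |λ(B_ω)| = ω−1, so ρ_SOR = 0.920630.

ω* = 1.920630, ρ_SOR = 0.920630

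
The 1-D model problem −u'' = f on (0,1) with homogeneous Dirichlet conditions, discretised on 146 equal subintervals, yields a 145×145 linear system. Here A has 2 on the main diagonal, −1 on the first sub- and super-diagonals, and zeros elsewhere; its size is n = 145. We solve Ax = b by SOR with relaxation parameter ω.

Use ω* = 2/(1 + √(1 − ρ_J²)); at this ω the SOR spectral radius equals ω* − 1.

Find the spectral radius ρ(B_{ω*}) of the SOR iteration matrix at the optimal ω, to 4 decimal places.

ρ_SOR = 0.9579

ρ_J = max_k |cos(kπ/146)| = cos(π/146) = 0.9998
√(1 − cos²(π/146)) = sin(π/146) ≈ 0.02152.
Young: ω* = 2/(1+√(1−ρ_J²)) = 2/(1+0.02152) = 2/1.02152 = 1.9579.
ρ(B_{ω*}) = ω*−1 = 0.9579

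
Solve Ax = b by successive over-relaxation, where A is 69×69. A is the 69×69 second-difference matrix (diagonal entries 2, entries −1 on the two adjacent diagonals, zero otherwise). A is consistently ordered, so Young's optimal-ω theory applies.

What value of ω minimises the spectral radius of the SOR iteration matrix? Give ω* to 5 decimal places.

ω* = 1.91412

n=69: λ(B_J) = 1 − λ(A)/2 = cos(kπ/70); k=1 gives ρ_J = 0.99899.
root = sin(π/70) = 0.044865  (since 1−cos² = sin²).
Then 2/(1+√(1−ρ_J²)) = 2/(1+0.044865); ω* = 2/1.044865 = 1.91412.
At ω = 1.91412 every |λ(B_ω)| = ω−1, so ρ_SOR = 0.91412.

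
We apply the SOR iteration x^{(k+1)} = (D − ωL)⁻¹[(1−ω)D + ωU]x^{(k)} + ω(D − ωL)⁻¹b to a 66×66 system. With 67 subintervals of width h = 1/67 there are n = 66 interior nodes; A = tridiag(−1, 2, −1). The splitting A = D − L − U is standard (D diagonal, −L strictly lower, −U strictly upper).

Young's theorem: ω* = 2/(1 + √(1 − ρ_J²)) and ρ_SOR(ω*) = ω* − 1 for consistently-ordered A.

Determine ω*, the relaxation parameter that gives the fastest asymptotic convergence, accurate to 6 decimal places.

ω* = 1.910453

B_J for the 66×66 system has eigenvalues cos(kπ/67); ρ_J = cos(π/67) = 0.998901.
√(1 − cos²(π/67)) = sin(π/67) ≈ 0.0468723.
[ω*] 2 ÷ (1 + 0.0468723) = 2 ÷ 1.0468723 = 1.910453.
ρ(B_{ω*}) = ω*−1 = 0.910453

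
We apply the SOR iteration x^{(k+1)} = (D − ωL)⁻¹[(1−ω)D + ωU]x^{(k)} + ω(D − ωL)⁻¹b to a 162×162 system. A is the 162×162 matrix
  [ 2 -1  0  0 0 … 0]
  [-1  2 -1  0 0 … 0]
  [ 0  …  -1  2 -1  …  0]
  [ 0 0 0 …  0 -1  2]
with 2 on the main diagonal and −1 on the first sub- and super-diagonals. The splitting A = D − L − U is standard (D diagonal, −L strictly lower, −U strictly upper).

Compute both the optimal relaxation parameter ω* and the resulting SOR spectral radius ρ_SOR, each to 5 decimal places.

spectrum of D⁻¹(L+U) = {cos(kπ/163) : 1≤k≤162}; ρ_J = cos(π/163) = 0.99981.
√(1 − cos²(π/163)) = sin(π/163) ≈ 0.019272.
Then 2/(1+√(1−ρ_J²)) = 2/(1+0.019272); ω* = 2/1.019272 = 1.96218.
ρ_SOR = ω* − 1 ≈ 0.96218.

ω* = 1.96218, ρ_SOR = 0.96218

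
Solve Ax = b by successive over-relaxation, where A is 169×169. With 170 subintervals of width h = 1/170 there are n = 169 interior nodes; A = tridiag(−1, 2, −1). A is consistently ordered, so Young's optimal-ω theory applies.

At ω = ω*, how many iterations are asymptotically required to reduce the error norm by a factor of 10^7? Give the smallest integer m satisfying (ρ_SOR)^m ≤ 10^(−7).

m = 437

[ρ_J] n=169: ρ(B_J) = cos(π/(n+1)) = cos(π/170) = 0.9998293.
√(1 − cos²(π/170)) = sin(π/170) ≈ 0.0184789.
ω* = 2 / (1 + 0.0184789) = 2 / 1.0184789 ≈ 1.9637127.
[ρ_SOR] ω* − 1 = 0.9637127.
ρ_SOR^m ≤ 10^(−7) ⇔ m ≥ 7·ln10/(−ln 0.9637127) = 16.1181/0.0369621 = 436.071; m = ⌈436.071⌉ = 437.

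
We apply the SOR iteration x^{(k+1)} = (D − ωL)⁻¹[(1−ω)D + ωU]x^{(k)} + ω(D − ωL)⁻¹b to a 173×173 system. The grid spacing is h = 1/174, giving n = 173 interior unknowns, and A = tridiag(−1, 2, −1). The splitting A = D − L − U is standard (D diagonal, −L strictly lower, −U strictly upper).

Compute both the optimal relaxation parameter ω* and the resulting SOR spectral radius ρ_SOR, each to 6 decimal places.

½·tridiag(1,0,1) at n=173: λ_k = cos(kπ/174); max |λ| at k=1 ⇒ ρ_J = cos(π/174) ≈ 0.999837.
√(1−ρ_J²) simplifies to sin(π/174) = 0.0180541.
Young: ω* = 2/(1+√(1−ρ_J²)) = 2/(1+0.0180541) = 2/1.0180541 = 1.964532.
ρ_SOR = ω* − 1 = 1.964532 − 1 = 0.964532.

ω* = 1.964532, ρ_SOR = 0.964532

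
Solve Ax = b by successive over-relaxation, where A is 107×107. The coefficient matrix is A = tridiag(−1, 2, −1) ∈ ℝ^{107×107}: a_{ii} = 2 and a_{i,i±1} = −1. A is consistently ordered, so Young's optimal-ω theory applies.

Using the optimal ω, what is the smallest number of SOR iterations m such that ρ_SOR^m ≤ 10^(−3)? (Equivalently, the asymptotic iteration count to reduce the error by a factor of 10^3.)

ρ_J = max_k |cos(kπ/108)| = cos(π/108) = 0.9995770
√(1−ρ_J²) = |sin(π/108)| = 0.0290847
So ω* = 2/1.0290847 = 1.9434746 (Young).
ρ_SOR = ω* − 1 = 1.9434746 − 1 = 0.9434746.
3·ln10 = 6.90776; −ln(0.9434746) = 0.0581858; m = ⌈6.90776/0.0581858⌉ = ⌈118.719⌉ = 119.

m = 119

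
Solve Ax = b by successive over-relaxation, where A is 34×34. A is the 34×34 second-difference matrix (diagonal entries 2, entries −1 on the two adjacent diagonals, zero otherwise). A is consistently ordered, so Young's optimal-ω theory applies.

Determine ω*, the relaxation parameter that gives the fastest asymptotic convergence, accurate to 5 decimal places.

B_J for the 34×34 system has eigenvalues cos(kπ/35); ρ_J = cos(π/35) = 0.99597.
1 − cos²(π/35) = sin²(π/35) ⇒ √(1−ρ_J²) = sin(π/35) = 0.089639.
ω* = 2/(1 + 0.089639) = 2/1.089639 = 1.83547.
ρ(B_{ω*}) = ω*−1 = 0.83547

ω* = 1.83547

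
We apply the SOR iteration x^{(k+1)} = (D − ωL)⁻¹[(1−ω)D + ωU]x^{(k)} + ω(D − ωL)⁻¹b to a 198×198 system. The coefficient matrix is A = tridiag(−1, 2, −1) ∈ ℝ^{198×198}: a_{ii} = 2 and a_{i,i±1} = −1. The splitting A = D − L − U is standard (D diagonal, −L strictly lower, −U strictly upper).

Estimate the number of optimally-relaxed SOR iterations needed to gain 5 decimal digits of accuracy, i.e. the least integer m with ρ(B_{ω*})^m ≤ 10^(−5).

m = 365

½·tridiag(1,0,1) at n=198: λ_k = cos(kπ/199); max |λ| at k=1 ⇒ ρ_J = cos(π/199) ≈ 0.9998754.
√(1−ρ_J²) simplifies to sin(π/199) = 0.0157862.
Young: ω* = 2/(1+√(1−ρ_J²)) = 2/(1+0.0157862) = 2/1.0157862 = 1.9689183.
ρ(B_{ω*}) = ω*−1 = 0.9689183
5·ln10 = 11.5129; −ln(0.9689183) = 0.031575; m = ⌈11.5129/0.031575⌉ = ⌈364.621⌉ = 365.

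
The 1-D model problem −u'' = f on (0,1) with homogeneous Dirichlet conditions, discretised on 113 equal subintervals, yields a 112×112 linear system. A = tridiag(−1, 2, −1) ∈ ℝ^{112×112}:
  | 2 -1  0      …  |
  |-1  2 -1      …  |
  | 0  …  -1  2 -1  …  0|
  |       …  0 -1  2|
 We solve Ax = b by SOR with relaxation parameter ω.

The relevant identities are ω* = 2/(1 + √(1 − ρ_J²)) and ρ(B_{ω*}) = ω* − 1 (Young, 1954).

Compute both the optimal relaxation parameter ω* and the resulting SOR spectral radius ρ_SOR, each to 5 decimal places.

ω* = 1.94591, ρ_SOR = 0.94591

With n=112, ρ(Jacobi) = cos(π/113) = 0.99961.
√(1−ρ_J²) simplifies to sin(π/113) = 0.027798.
Then 2/(1+√(1−ρ_J²)) = 2/(1+0.027798); ω* = 2/1.027798 = 1.94591.
ρ_SOR = ω* − 1 = 1.94591 − 1 = 0.94591.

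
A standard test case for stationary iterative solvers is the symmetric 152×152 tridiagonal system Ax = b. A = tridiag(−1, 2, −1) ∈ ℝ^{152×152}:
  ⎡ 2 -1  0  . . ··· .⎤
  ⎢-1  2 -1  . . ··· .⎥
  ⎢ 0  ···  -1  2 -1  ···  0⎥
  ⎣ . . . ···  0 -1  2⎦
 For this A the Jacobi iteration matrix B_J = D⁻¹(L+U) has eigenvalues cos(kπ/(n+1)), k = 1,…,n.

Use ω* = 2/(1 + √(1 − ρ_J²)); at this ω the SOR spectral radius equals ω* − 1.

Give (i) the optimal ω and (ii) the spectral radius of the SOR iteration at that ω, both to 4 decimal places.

ω* = 1.9598, ρ_SOR = 0.9598

With n=152, ρ(Jacobi) = cos(π/153) = 0.9998.
√(1−ρ_J²) simplifies to sin(π/153) = 0.02053.
ω* = 2 / (1 + 0.02053) = 2 / 1.02053 ≈ 1.9598.
ρ(B_{ω*}) = ω*−1 = 0.9598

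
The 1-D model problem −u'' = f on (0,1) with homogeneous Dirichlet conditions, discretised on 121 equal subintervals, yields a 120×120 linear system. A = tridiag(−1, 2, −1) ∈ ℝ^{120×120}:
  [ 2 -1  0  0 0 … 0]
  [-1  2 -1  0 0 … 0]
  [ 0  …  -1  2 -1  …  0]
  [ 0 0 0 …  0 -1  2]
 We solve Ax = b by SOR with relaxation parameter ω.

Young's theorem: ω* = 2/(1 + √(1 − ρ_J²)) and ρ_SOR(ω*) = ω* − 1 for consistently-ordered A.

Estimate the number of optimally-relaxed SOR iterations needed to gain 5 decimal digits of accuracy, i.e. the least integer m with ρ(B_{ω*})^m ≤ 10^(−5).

With n=120, ρ(Jacobi) = cos(π/121) = 0.9996630.
1 − cos²(π/121) = sin²(π/121) ⇒ √(1−ρ_J²) = sin(π/121) = 0.0259607.
ω* = 2 / (1 + 0.0259607) = 2 / 1.0259607 ≈ 1.9493924.
At ω = 1.9493924 every |λ(B_ω)| = ω−1, so ρ_SOR = 0.9493924.
5·ln10 = 11.5129; −ln(0.9493924) = 0.0519331; m = ⌈11.5129/0.0519331⌉ = ⌈221.687⌉ = 222.

m = 222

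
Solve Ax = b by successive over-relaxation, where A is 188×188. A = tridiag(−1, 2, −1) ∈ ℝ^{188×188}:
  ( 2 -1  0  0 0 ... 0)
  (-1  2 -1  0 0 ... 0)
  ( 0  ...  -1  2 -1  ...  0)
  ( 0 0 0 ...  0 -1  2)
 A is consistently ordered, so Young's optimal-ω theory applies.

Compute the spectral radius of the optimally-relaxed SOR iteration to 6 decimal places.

ρ_SOR = 0.967301

½·tridiag(1,0,1) at n=188: λ_k = cos(kπ/189); max |λ| at k=1 ⇒ ρ_J = cos(π/189) ≈ 0.999862.
√(1−ρ_J²) simplifies to sin(π/189) = 0.0166214.
ω* = 2/(1+0.0166214) = 1.967301
[ρ_SOR] ω* − 1 = 0.967301.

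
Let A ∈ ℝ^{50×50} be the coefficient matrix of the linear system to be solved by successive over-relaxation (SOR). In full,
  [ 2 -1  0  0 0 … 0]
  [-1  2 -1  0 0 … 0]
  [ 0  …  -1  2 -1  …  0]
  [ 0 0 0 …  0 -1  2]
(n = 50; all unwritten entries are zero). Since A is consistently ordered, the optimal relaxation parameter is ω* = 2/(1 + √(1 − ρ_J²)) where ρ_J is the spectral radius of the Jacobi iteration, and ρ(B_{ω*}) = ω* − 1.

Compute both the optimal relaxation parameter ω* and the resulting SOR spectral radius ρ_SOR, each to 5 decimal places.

ω* = 1.88402, ρ_SOR = 0.88402

ρ_J = max_k |cos(kπ/51)| = cos(π/51) = 0.99810
√(1 − cos²(π/51)) = sin(π/51) ≈ 0.061561.
ω* = 2 / (1 + 0.061561) = 2 / 1.061561 ≈ 1.88402.
At ω = 1.88402 every |λ(B_ω)| = ω−1, so ρ_SOR = 0.88402.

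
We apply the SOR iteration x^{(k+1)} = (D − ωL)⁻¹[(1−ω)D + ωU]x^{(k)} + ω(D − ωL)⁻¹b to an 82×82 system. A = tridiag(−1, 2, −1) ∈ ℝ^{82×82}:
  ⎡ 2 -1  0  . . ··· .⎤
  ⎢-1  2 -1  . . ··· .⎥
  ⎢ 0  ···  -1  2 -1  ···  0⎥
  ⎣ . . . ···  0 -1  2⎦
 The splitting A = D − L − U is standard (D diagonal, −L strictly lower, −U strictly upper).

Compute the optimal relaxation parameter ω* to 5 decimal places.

With n=82, ρ(Jacobi) = cos(π/83) = 0.99928.
1 − cos²(π/83) = sin²(π/83) ⇒ √(1−ρ_J²) = sin(π/83) = 0.037841.
Young: ω* = 2/(1+√(1−ρ_J²)) = 2/(1+0.037841) = 2/1.037841 = 1.92708.
and ρ(B_{ω*}) = 1.92708 − 1 = 0.92708.

ω* = 1.92708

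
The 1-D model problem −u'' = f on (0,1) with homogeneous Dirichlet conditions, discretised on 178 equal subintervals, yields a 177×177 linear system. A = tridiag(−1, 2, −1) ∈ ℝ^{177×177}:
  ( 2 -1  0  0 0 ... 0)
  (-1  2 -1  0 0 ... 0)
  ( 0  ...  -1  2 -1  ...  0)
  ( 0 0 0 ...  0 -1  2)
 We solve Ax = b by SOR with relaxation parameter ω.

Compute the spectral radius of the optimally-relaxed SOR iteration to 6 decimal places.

With n=177, ρ(Jacobi) = cos(π/178) = 0.999844.
root = sin(π/178) = 0.0176485  (since 1−cos² = sin²).
Young: ω* = 2/(1+√(1−ρ_J²)) = 2/(1+0.0176485) = 2/1.0176485 = 1.965315.
ρ(B_{ω*}) = ω*−1 = 0.965315

ρ_SOR = 0.965315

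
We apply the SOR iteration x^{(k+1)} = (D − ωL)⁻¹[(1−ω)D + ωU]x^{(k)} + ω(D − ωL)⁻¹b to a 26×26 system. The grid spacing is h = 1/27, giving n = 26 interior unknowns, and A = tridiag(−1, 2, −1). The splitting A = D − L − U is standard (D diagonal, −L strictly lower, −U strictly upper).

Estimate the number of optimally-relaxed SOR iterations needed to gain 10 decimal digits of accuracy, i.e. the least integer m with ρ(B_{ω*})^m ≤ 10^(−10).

m = 99

With n=26, ρ(Jacobi) = cos(π/27) = 0.9932384.
1 − cos²(π/27) = sin²(π/27) ⇒ √(1−ρ_J²) = sin(π/27) = 0.1160929.
So ω* = 2/1.1160929 = 1.7919655 (Young).
and ρ(B_{ω*}) = 1.7919655 − 1 = 0.7919655.
(0.7919655)^m ≤ 10^{−10}  ⇒  m·ln(0.7919655) ≤ −10·ln10  ⇒  m ≥ 98.723  ⇒  m = 99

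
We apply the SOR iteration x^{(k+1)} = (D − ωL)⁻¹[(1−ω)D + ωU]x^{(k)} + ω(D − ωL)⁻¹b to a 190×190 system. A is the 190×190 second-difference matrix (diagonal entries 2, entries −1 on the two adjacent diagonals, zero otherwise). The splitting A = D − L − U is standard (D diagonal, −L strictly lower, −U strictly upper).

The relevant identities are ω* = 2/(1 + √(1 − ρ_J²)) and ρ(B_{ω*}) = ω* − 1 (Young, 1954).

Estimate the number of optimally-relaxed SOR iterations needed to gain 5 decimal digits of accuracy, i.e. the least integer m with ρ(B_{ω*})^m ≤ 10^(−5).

m = 350

With n=190, ρ(Jacobi) = cos(π/191) = 0.9998647.
root = sin(π/191) = 0.0164474  (since 1−cos² = sin²).
Then 2/(1+√(1−ρ_J²)) = 2/(1+0.0164474); ω* = 2/1.0164474 = 1.9676375.
Hence ρ(B_{ω*}) = 1.9676375 − 1 = 0.9676375.
Need (0.9676375)^m ≤ 10^(−5): m ≥ 5·ln10/|ln 0.9676375| = 11.5129/0.0328977 = 349.961 ⇒ m = 350.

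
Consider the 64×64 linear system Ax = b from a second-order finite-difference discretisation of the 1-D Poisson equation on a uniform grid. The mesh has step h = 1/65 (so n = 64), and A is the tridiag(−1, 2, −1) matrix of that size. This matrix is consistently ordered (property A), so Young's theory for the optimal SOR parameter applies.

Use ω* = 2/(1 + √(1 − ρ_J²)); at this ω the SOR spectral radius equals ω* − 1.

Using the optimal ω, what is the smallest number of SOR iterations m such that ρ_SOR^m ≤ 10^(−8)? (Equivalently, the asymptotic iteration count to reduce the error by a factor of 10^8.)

m = 191

With n=64, ρ(Jacobi) = cos(π/65) = 0.9988322.
root = sin(π/65) = 0.0483134  (since 1−cos² = sin²).
ω* = 2/(1 + 0.0483134) = 2/1.0483134 = 1.9078264.
ρ_SOR = ω* − 1 ≈ 0.9078264.
ρ_SOR^m ≤ 10^(−8) ⇔ m ≥ 8·ln10/(−ln 0.9078264) = 18.4207/0.0967021 = 190.489; m = ⌈190.489⌉ = 191.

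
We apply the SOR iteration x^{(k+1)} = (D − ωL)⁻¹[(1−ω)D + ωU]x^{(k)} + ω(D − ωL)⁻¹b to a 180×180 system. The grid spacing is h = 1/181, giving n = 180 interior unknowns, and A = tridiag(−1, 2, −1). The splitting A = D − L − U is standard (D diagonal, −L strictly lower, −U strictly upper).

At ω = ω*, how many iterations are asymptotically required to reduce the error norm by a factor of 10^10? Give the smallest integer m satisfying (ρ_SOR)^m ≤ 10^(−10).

ρ_J = max_k |cos(kπ/181)| = cos(π/181) = 0.9998494
√(1 − cos²(π/181)) = sin(π/181) ≈ 0.0173560.
ω* = 2 / (1 + 0.0173560) = 2 / 1.0173560 ≈ 1.9658802.
and ρ(B_{ω*}) = 1.9658802 − 1 = 0.9658802.
For 10 digits: m = 10·ln10 / (−ln 0.9658802) = 23.0259/0.0347155 = 663.274; round up → m = 664.

m = 664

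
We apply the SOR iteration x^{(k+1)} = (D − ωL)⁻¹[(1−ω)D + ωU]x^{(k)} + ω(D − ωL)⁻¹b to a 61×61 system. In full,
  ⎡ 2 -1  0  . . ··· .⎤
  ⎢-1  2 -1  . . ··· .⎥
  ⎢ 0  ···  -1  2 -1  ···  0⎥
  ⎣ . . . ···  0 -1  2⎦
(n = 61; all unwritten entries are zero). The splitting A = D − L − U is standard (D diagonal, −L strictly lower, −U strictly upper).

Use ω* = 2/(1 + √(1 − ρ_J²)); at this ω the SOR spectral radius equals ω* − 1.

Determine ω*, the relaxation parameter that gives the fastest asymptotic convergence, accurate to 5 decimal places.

B_J for the 61×61 system has eigenvalues cos(kπ/62); ρ_J = cos(π/62) = 0.99872.
1 − cos²(π/62) = sin²(π/62) ⇒ √(1−ρ_J²) = sin(π/62) = 0.050649.
[ω*] 2 ÷ (1 + 0.050649) = 2 ÷ 1.050649 = 1.90359.
Hence ρ(B_{ω*}) = 1.90359 − 1 = 0.90359.

ω* = 1.90359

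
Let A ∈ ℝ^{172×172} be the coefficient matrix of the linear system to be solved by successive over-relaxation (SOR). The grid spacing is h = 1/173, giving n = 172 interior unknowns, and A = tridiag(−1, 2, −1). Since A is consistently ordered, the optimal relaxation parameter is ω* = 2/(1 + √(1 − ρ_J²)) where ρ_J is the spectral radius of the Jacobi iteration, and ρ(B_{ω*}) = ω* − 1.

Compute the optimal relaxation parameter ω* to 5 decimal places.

ω* = 1.96433

[ρ_J] n=172: ρ(B_J) = cos(π/(n+1)) = cos(π/173) = 0.99984.
√(1−ρ_J²) = |sin(π/173)| = 0.018158
ω* = 2 / (1 + 0.018158) = 2 / 1.018158 ≈ 1.96433.
ρ_SOR = ω* − 1 = 1.96433 − 1 = 0.96433.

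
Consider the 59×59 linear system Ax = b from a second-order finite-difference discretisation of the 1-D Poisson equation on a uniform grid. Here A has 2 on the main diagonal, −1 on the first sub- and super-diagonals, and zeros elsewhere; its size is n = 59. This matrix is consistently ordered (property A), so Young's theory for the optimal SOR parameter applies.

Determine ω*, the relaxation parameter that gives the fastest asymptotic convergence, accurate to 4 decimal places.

ρ_J = max_k |cos(kπ/60)| = cos(π/60) = 0.9986
√(1−ρ_J²) simplifies to sin(π/60) = 0.05234.
ω* = 2 / (1 + 0.05234) = 2 / 1.05234 ≈ 1.9005.
ρ_SOR = ω* − 1 ≈ 0.9005.

ω* = 1.9005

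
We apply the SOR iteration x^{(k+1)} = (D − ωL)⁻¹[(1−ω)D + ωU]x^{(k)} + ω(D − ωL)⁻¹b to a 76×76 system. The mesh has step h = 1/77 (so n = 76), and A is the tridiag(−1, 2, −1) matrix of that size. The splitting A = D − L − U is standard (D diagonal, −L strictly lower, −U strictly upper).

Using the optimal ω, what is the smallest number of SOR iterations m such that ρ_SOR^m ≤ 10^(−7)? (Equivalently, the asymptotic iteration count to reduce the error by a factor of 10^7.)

m = 198

ρ_J = max_k |cos(kπ/77)| = cos(π/77) = 0.9991678
root = sin(π/77) = 0.0407886  (since 1−cos² = sin²).
ω* = 2 / (1 + 0.0407886) = 2 / 1.0407886 ≈ 1.9216198.
ρ_SOR = ω* − 1 = 1.9216198 − 1 = 0.9216198.
m ≥ 7·ln10 / (−ln 0.9216198) = 197.471; smallest integer m = 198.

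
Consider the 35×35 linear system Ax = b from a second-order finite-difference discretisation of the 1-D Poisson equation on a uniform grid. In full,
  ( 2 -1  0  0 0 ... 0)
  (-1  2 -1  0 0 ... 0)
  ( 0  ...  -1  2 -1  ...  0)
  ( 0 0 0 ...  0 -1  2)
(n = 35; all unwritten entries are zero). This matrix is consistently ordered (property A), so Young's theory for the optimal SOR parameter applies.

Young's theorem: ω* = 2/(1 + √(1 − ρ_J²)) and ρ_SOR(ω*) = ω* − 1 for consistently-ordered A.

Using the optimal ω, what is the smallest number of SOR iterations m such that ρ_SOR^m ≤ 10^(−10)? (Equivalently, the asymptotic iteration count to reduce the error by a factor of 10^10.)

[ρ_J] n=35: ρ(B_J) = cos(π/(n+1)) = cos(π/36) = 0.9961947.
√(1−ρ_J²) simplifies to sin(π/36) = 0.0871557.
ω* = 2 / (1 + 0.0871557) = 2 / 1.0871557 ≈ 1.8396629.
ρ(B_{ω*}) = ω*−1 = 0.8396629
ρ_SOR^m ≤ 10^(−10) ⇔ m ≥ 10·ln10/(−ln 0.8396629) = 23.0259/0.174755 = 131.761; m = ⌈131.761⌉ = 132.

m = 132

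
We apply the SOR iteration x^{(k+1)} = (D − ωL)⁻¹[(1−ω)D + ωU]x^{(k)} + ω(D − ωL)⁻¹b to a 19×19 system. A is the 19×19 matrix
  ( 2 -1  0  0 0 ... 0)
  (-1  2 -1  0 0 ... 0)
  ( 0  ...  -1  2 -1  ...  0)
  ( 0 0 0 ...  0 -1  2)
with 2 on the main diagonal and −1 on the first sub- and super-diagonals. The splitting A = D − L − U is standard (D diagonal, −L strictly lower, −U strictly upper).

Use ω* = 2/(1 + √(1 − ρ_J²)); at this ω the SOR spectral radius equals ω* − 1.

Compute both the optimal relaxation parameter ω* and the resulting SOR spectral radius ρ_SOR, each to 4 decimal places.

ω* = 1.7295, ρ_SOR = 0.7295

n=19: λ(B_J) = 1 − λ(A)/2 = cos(kπ/20); k=1 gives ρ_J = 0.9877.
√(1 − cos²(π/20)) = sin(π/20) ≈ 0.15643.
So ω* = 2/1.15643 = 1.7295 (Young).
ρ_SOR = ω* − 1 = 1.7295 − 1 = 0.7295.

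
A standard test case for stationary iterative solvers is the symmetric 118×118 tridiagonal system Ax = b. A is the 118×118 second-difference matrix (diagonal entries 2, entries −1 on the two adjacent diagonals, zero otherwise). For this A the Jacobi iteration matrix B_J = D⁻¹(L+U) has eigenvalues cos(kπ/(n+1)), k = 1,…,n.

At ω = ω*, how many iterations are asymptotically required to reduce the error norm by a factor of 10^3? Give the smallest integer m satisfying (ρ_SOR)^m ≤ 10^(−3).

m = 131

[ρ_J] n=118: ρ(B_J) = cos(π/(n+1)) = cos(π/119) = 0.9996515.
√(1−ρ_J²) = |sin(π/119)| = 0.0263969
ω* = 2/(1+0.0263969) = 1.9485640
[ρ_SOR] ω* − 1 = 0.9485640.
(0.9485640)^m ≤ 10^{−3}  ⇒  m·ln(0.9485640) ≤ −3·ln10  ⇒  m ≥ 130.814  ⇒  m = 131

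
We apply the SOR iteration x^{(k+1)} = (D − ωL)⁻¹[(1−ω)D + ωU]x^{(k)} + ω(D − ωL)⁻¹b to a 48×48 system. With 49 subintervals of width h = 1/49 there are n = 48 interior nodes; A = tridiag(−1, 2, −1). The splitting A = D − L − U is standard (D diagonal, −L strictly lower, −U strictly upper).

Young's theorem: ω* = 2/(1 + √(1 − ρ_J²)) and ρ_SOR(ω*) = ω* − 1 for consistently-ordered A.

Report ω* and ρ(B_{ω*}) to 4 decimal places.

ω* = 1.8796, ρ_SOR = 0.8796

B_J for the 48×48 system has eigenvalues cos(kπ/49); ρ_J = cos(π/49) = 0.9979.
root = sin(π/49) = 0.06407  (since 1−cos² = sin²).
So ω* = 2/1.06407 = 1.8796 (Young).
Hence ρ(B_{ω*}) = 1.8796 − 1 = 0.8796.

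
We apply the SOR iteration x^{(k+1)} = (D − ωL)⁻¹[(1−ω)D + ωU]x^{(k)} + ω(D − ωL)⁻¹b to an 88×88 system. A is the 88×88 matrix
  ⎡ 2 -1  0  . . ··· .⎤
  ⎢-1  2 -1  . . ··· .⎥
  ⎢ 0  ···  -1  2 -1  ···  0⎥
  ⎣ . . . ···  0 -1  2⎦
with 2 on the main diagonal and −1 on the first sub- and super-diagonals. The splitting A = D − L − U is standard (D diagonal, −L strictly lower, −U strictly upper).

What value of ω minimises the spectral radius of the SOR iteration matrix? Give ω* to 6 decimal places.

n=88: λ(B_J) = 1 − λ(A)/2 = cos(kπ/89); k=1 gives ρ_J = 0.999377.
1 − cos²(π/89) = sin²(π/89) ⇒ √(1−ρ_J²) = sin(π/89) = 0.0352915.
[ω*] 2 ÷ (1 + 0.0352915) = 2 ÷ 1.0352915 = 1.931823.
At ω = 1.931823 every |λ(B_ω)| = ω−1, so ρ_SOR = 0.931823.

ω* = 1.931823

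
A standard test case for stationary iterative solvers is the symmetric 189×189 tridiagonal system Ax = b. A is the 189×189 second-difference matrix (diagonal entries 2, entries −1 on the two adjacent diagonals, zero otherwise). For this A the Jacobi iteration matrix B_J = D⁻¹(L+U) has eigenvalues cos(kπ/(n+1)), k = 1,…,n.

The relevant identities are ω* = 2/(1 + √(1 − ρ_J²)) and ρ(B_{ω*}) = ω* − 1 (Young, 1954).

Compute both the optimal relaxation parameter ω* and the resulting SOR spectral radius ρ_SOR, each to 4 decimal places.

½·tridiag(1,0,1) at n=189: λ_k = cos(kπ/190); max |λ| at k=1 ⇒ ρ_J = cos(π/190) ≈ 0.9999.
√(1 − cos²(π/190)) = sin(π/190) ≈ 0.01653.
Then 2/(1+√(1−ρ_J²)) = 2/(1+0.01653); ω* = 2/1.01653 = 1.9675.
Hence ρ(B_{ω*}) = 1.9675 − 1 = 0.9675.

ω* = 1.9675, ρ_SOR = 0.9675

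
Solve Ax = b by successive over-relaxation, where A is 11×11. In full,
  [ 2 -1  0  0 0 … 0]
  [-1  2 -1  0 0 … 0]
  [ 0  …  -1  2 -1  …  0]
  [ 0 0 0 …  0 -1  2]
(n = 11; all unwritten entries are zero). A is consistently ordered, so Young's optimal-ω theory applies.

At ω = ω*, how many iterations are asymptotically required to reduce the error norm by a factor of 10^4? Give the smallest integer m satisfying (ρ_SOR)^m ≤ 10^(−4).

m = 18

n=11: λ(B_J) = 1 − λ(A)/2 = cos(kπ/12); k=1 gives ρ_J = 0.9659258.
√(1−ρ_J²) = |sin(π/12)| = 0.2588190
Then 2/(1+√(1−ρ_J²)) = 2/(1+0.2588190); ω* = 2/1.2588190 = 1.5887908.
ρ_SOR = ω* − 1 ≈ 0.5887908.
m ≥ 4·ln10 / (−ln 0.5887908) = 17.388; smallest integer m = 18.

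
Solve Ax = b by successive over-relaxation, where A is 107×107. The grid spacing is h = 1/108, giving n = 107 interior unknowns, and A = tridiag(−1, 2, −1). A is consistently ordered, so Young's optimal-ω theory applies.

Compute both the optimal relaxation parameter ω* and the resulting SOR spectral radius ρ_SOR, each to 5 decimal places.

ω* = 1.94347, ρ_SOR = 0.94347

½·tridiag(1,0,1) at n=107: λ_k = cos(kπ/108); max |λ| at k=1 ⇒ ρ_J = cos(π/108) ≈ 0.99958.
√(1−ρ_J²) = |sin(π/108)| = 0.029085
Young: ω* = 2/(1+√(1−ρ_J²)) = 2/(1+0.029085) = 2/1.029085 = 1.94347.
At ω = 1.94347 every |λ(B_ω)| = ω−1, so ρ_SOR = 0.94347.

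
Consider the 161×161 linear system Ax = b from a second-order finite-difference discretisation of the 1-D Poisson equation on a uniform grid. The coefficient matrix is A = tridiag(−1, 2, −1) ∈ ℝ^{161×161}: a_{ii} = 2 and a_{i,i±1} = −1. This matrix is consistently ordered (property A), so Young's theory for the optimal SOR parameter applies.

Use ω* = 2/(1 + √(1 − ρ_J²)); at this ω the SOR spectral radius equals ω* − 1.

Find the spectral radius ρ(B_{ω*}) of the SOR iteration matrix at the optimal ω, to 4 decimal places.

ρ_SOR = 0.9620

B_J for the 161×161 system has eigenvalues cos(kπ/162); ρ_J = cos(π/162) = 0.9998.
root = sin(π/162) = 0.01939  (since 1−cos² = sin²).
Young: ω* = 2/(1+√(1−ρ_J²)) = 2/(1+0.01939) = 2/1.01939 = 1.9620.
ρ_SOR = ω* − 1 = 1.9620 − 1 = 0.9620.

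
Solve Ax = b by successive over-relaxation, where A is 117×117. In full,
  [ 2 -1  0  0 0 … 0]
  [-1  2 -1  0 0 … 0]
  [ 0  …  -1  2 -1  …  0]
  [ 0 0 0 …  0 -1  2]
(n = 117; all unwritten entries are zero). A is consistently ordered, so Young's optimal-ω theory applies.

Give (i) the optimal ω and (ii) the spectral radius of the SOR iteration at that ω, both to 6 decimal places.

spectrum of D⁻¹(L+U) = {cos(kπ/118) : 1≤k≤117}; ρ_J = cos(π/118) = 0.999646.
root = sin(π/118) = 0.0266205  (since 1−cos² = sin²).
ω* = 2/(1 + 0.0266205) = 2/1.0266205 = 1.948140.
Hence ρ(B_{ω*}) = 1.948140 − 1 = 0.948140.

ω* = 1.948140, ρ_SOR = 0.948140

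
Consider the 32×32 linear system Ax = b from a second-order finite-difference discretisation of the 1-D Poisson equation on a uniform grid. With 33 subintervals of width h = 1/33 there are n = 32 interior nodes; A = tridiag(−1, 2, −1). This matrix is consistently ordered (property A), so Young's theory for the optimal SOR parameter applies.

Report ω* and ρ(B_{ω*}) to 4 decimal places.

ω* = 1.8264, ρ_SOR = 0.8264

[ρ_J] n=32: ρ(B_J) = cos(π/(n+1)) = cos(π/33) = 0.9955.
root = sin(π/33) = 0.09506  (since 1−cos² = sin²).
ω* = 2 / (1 + 0.09506) = 2 / 1.09506 ≈ 1.8264.
ρ(B_{ω*}) = ω*−1 = 0.8264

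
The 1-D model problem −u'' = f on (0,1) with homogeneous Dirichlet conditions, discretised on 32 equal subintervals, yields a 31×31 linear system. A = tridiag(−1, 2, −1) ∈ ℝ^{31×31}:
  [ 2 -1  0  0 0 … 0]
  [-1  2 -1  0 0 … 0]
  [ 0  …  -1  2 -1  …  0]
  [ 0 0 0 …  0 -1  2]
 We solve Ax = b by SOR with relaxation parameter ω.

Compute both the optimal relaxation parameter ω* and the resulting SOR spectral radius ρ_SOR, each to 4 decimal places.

With n=31, ρ(Jacobi) = cos(π/32) = 0.9952.
√(1−ρ_J²) simplifies to sin(π/32) = 0.09802.
ω* = 2 / (1 + 0.09802) = 2 / 1.09802 ≈ 1.8215.
ρ_SOR = ω* − 1 = 1.8215 − 1 = 0.8215.

ω* = 1.8215, ρ_SOR = 0.8215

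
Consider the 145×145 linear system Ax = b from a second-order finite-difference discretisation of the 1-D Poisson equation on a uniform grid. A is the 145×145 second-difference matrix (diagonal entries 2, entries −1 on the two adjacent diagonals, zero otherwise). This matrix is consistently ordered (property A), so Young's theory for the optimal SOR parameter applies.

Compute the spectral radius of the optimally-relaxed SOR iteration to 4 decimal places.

ρ_SOR = 0.9579

n=145: λ(B_J) = 1 − λ(A)/2 = cos(kπ/146); k=1 gives ρ_J = 0.9998.
√(1 − cos²(π/146)) = sin(π/146) ≈ 0.02152.
So ω* = 2/1.02152 = 1.9579 (Young).
Hence ρ(B_{ω*}) = 1.9579 − 1 = 0.9579.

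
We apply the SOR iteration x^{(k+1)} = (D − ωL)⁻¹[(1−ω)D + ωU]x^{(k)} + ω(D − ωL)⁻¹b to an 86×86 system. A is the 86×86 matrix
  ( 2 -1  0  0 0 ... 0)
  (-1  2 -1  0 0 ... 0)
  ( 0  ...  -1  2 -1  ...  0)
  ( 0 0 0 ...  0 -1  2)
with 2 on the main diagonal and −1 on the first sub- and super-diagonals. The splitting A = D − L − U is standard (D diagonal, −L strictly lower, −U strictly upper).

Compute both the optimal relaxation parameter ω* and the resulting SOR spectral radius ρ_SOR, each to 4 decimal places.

ω* = 1.9303, ρ_SOR = 0.9303

ρ_J = max_k |cos(kπ/87)| = cos(π/87) = 0.9993
1 − cos²(π/87) = sin²(π/87) ⇒ √(1−ρ_J²) = sin(π/87) = 0.03610.
Young: ω* = 2/(1+√(1−ρ_J²)) = 2/(1+0.03610) = 2/1.03610 = 1.9303.
ρ_SOR = ω* − 1 = 1.9303 − 1 = 0.9303.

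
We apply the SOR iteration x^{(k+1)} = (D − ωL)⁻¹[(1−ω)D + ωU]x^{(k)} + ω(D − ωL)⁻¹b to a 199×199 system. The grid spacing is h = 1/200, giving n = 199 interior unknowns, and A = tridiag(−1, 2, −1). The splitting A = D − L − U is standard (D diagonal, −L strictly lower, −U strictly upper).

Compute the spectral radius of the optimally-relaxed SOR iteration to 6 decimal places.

ρ_SOR = 0.969071

B_J for the 199×199 system has eigenvalues cos(kπ/200); ρ_J = cos(π/200) = 0.999877.
√(1−ρ_J²) = |sin(π/200)| = 0.0157073
[ω*] 2 ÷ (1 + 0.0157073) = 2 ÷ 1.0157073 = 1.969071.
and ρ(B_{ω*}) = 1.969071 − 1 = 0.969071.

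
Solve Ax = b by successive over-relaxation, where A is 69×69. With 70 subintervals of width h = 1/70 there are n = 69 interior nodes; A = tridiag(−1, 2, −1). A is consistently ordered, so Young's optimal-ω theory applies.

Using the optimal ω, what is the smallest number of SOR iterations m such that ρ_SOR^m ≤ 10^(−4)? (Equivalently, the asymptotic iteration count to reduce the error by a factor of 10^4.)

With n=69, ρ(Jacobi) = cos(π/70) = 0.9989931.
root = sin(π/70) = 0.0448648  (since 1−cos² = sin²).
ω* = 2 / (1 + 0.0448648) = 2 / 1.0448648 ≈ 1.9141232.
[ρ_SOR] ω* − 1 = 0.9141232.
4·ln10 = 9.21034; −ln(0.9141232) = 0.0897899; m = ⌈9.21034/0.0897899⌉ = ⌈102.577⌉ = 103.

m = 103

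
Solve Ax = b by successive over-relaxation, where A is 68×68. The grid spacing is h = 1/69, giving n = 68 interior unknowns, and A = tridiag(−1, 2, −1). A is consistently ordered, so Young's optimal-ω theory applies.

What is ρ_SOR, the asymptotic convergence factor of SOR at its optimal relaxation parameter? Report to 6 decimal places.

ρ_SOR = 0.912934

B_J for the 68×68 system has eigenvalues cos(kπ/69); ρ_J = cos(π/69) = 0.998964.
1 − cos²(π/69) = sin²(π/69) ⇒ √(1−ρ_J²) = sin(π/69) = 0.0455146.
ω* = 2/(1+0.0455146) = 1.912934
and ρ(B_{ω*}) = 1.912934 − 1 = 0.912934.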